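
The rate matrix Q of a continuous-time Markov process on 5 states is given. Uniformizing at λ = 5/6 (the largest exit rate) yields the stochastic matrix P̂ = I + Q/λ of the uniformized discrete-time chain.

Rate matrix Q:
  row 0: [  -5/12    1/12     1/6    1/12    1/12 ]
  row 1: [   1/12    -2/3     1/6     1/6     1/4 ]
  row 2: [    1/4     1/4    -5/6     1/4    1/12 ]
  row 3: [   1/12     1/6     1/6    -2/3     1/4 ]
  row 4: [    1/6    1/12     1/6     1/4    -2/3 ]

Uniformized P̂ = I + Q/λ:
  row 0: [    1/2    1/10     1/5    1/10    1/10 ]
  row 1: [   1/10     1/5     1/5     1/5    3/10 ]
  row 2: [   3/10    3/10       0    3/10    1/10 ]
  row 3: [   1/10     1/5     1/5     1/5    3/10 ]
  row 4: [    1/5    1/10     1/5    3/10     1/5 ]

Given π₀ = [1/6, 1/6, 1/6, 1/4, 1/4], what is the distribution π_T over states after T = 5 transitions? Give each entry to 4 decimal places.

t=0: π = [0.1667, 0.1667, 0.1667, 0.2500, 0.2500]
t=1: π = [0.2250, 0.1750, 0.1667, 0.2250, 0.2083]
t=2: π = [0.2442, 0.1733, 0.1667, 0.2150, 0.2008]
t=3: π = [0.2511, 0.1722, 0.1667, 0.2123, 0.1978]
t=4: π = [0.2535, 0.1718, 0.1667, 0.2113, 0.1967]
t=5: π = [0.2544, 0.1716, 0.1667, 0.2110, 0.1963]

π = [0.2544, 0.1716, 0.1667, 0.2110, 0.1963]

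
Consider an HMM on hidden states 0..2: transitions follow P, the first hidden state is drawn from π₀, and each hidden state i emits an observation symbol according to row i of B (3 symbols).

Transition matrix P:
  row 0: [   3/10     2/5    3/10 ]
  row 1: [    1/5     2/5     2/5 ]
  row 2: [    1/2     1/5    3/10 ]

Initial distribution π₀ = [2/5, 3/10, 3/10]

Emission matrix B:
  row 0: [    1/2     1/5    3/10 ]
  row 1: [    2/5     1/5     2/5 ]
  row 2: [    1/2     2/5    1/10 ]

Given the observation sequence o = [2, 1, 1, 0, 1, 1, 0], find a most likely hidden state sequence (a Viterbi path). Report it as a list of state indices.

path = [1, 2, 2, 0, 2, 2, 0]

t=0: δ = [1.200e-01, 1.200e-01, 3.000e-02]  (obs o_0=2)
t=1: δ = [7.200e-03, 9.600e-03, 1.920e-02]  ψ = [0, 0, 1]  (obs o_1=1)
t=2: δ = [1.920e-03, 7.680e-04, 2.304e-03]  ψ = [2, 1, 2]  (obs o_2=1)
t=3: δ = [5.760e-04, 3.072e-04, 3.456e-04]  ψ = [2, 0, 2]  (obs o_3=0)
t=4: δ = [3.456e-05, 4.608e-05, 6.912e-05]  ψ = [0, 0, 0]  (obs o_4=1)
t=5: δ = [6.912e-06, 3.686e-06, 8.294e-06]  ψ = [2, 1, 2]  (obs o_5=1)
t=6: δ = [2.074e-06, 1.106e-06, 1.244e-06]  ψ = [2, 0, 2]  (obs o_6=0)
backtrack: best end state = 0; path = [1, 2, 2, 0, 2, 2, 0]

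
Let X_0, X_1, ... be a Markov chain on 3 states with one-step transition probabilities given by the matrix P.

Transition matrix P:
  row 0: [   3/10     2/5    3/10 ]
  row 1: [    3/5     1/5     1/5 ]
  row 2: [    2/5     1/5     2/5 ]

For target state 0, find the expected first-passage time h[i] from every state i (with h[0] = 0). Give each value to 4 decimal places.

h = [0.0000, 1.8182, 2.2727]

First-step conditioning: h[0] = 0; for i ≠ 0, h[i] = 1 + Σ_k P[i][k]·h[k].
  h[1] = 1 + 1/5·h[1] + 1/5·h[2]
  h[2] = 1 + 1/5·h[1] + 2/5·h[2]
Solving the 2×2 linear system over states ≠ 0 gives exactly h = [0, 20/11, 25/11] (h[0] = 0 is the target).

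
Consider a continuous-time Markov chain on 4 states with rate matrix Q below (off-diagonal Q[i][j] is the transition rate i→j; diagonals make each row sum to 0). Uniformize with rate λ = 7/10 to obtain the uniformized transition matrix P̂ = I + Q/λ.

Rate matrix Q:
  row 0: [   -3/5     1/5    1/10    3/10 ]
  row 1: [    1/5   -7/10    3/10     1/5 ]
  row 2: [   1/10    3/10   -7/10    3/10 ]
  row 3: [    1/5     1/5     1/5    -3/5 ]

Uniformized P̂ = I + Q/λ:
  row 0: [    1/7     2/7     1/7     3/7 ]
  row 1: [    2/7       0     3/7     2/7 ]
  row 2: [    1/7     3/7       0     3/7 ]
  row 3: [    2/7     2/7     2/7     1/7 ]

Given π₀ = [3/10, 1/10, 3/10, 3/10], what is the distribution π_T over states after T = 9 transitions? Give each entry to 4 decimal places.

t=0: π = [0.3000, 0.1000, 0.3000, 0.3000]
t=1: π = [0.2000, 0.3000, 0.1714, 0.3286]
t=2: π = [0.2327, 0.2245, 0.2510, 0.2918]
t=3: π = [0.2166, 0.2574, 0.2128, 0.3131]
t=4: π = [0.2244, 0.2426, 0.2307, 0.3023]
t=5: π = [0.2207, 0.2494, 0.2224, 0.3075]
t=6: π = [0.2224, 0.2462, 0.2263, 0.3051]
t=7: π = [0.2216, 0.2477, 0.2245, 0.3062]
t=8: π = [0.2220, 0.2470, 0.2253, 0.3057]
t=9: π = [0.2218, 0.2473, 0.2249, 0.3059]

π = [0.2218, 0.2473, 0.2249, 0.3059]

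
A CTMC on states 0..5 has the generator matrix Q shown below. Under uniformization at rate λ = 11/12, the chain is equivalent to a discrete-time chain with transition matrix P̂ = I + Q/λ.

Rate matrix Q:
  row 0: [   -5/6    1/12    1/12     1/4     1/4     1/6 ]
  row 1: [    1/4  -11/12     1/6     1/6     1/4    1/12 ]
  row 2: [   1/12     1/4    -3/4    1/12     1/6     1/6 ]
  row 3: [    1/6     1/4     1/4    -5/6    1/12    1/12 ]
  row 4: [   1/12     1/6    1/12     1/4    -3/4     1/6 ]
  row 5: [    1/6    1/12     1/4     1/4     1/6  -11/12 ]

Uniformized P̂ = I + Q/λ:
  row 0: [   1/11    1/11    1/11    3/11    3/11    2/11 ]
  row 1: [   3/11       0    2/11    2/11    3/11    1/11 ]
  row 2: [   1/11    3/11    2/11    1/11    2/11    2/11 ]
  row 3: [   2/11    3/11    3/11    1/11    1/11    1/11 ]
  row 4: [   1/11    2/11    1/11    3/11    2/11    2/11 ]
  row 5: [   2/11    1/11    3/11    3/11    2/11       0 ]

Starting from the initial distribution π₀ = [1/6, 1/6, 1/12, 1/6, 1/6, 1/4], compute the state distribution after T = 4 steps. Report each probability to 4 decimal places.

t=0: π = [0.1667, 0.1667, 0.0833, 0.1667, 0.1667, 0.2500]
t=1: π = [0.1591, 0.1364, 0.1894, 0.2121, 0.1970, 0.1061]
t=2: π = [0.1446, 0.1694, 0.1784, 0.1873, 0.1894, 0.1309]
t=3: π = [0.1506, 0.1592, 0.1804, 0.1908, 0.1933, 0.1256]
t=4: π = [0.1486, 0.1615, 0.1793, 0.1908, 0.1926, 0.1272]

π = [0.1486, 0.1615, 0.1793, 0.1908, 0.1926, 0.1272]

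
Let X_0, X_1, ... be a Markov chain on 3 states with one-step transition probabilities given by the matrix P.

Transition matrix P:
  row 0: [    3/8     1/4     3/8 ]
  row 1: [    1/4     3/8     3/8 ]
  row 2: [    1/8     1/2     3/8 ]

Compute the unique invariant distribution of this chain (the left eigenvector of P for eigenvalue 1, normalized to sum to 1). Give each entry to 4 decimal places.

π = [0.2321, 0.3929, 0.3750]

Balance equations π_j = Σ_i π_i·P[i][j]:
  π_0 = 3/8·π_0 + 1/4·π_1 + 1/8·π_2
  π_1 = 1/4·π_0 + 3/8·π_1 + 1/2·π_2
  normalize: π_0 + π_1 + π_2 = 1
Solving the linear system gives exactly π = [13/56, 11/28, 3/8].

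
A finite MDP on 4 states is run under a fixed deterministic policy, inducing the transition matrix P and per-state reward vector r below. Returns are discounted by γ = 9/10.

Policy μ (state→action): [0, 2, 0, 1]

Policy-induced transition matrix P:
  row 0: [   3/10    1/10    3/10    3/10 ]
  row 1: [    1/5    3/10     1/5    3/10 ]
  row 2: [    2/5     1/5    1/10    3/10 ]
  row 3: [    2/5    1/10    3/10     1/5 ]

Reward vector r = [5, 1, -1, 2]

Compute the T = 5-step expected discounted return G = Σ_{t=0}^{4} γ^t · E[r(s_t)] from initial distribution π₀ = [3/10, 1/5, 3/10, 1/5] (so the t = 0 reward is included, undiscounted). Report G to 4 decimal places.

G = 8.4314

t=0: π = [0.3000, 0.2000, 0.3000, 0.2000], E[r] = 1.8000, γ^t·E[r] = 1.800000, running G = 1.800000
t=1: π = [0.3300, 0.1700, 0.2200, 0.2800], E[r] = 2.1600, γ^t·E[r] = 1.944000, running G = 3.744000
t=2: π = [0.3330, 0.1560, 0.2390, 0.2720], E[r] = 2.1260, γ^t·E[r] = 1.722060, running G = 5.466060
t=3: π = [0.3355, 0.1551, 0.2366, 0.2728], E[r] = 2.1416, γ^t·E[r] = 1.561226, running G = 7.027286
t=4: π = [0.3354, 0.1547, 0.2372, 0.2727], E[r] = 2.1401, γ^t·E[r] = 1.404120, running G = 8.431406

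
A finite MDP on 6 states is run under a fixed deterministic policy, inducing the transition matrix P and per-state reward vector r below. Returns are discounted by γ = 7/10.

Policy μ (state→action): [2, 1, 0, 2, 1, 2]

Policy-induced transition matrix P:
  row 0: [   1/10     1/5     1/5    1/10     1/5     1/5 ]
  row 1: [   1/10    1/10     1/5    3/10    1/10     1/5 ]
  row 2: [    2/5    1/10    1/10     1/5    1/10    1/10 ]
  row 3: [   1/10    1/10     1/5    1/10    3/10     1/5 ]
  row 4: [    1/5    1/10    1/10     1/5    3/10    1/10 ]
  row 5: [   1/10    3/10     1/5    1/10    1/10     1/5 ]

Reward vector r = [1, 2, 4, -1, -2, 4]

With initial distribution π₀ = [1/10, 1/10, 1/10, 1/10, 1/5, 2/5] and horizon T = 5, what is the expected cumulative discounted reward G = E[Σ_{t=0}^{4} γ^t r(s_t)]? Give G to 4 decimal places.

G = 4.1286

t=0: π = [0.1000, 0.1000, 0.1000, 0.1000, 0.2000, 0.4000], E[r] = 1.8000, γ^t·E[r] = 1.800000, running G = 1.800000
t=1: π = [0.1500, 0.1900, 0.1700, 0.1500, 0.1700, 0.1700], E[r] = 1.4000, γ^t·E[r] = 0.980000, running G = 2.780000
t=2: π = [0.1680, 0.1490, 0.1660, 0.1720, 0.1790, 0.1660], E[r] = 1.2640, γ^t·E[r] = 0.619360, running G = 3.399360
t=3: π = [0.1677, 0.1500, 0.1655, 0.1643, 0.1870, 0.1655], E[r] = 1.2534, γ^t·E[r] = 0.429916, running G = 3.829276
t=4: π = [0.1684, 0.1499, 0.1648, 0.1653, 0.1870, 0.1648], E[r] = 1.2468, γ^t·E[r] = 0.299352, running G = 4.128628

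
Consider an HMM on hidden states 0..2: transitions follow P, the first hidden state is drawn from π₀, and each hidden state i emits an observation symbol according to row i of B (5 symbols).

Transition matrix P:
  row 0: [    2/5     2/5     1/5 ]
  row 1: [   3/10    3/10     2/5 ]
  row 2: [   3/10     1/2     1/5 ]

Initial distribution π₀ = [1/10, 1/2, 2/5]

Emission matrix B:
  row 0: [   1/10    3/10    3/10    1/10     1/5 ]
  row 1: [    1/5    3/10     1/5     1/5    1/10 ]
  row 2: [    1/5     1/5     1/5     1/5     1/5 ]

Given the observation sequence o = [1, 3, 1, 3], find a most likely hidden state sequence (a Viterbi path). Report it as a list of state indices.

path = [1, 2, 1, 2]

t=0: δ = [3.000e-02, 1.500e-01, 8.000e-02]  (obs o_0=1)
t=1: δ = [4.500e-03, 9.000e-03, 1.200e-02]  ψ = [1, 1, 1]  (obs o_1=3)
t=2: δ = [1.080e-03, 1.800e-03, 7.200e-04]  ψ = [2, 2, 1]  (obs o_2=1)
t=3: δ = [5.400e-05, 1.080e-04, 1.440e-04]  ψ = [1, 1, 1]  (obs o_3=3)
backtrack: best end state = 2; path = [1, 2, 1, 2]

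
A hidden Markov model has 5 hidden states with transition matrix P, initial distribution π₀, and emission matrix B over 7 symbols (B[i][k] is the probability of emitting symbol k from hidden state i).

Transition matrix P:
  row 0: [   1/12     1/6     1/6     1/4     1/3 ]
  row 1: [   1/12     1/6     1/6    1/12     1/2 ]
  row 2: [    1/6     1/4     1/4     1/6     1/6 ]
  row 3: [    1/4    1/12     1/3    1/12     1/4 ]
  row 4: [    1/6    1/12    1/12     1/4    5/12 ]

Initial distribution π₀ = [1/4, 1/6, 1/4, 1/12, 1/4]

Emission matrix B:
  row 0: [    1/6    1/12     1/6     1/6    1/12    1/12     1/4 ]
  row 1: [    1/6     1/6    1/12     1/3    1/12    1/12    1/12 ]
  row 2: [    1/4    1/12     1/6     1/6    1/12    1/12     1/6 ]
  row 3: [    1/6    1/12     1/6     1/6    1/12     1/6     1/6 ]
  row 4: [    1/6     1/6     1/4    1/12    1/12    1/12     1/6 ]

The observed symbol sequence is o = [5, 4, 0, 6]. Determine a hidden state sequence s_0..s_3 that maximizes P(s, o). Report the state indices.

t=0: δ = [2.083e-02, 1.389e-02, 2.083e-02, 1.389e-02, 2.083e-02]  (obs o_0=5)
t=1: δ = [2.894e-04, 4.340e-04, 4.340e-04, 4.340e-04, 7.234e-04]  ψ = [2, 2, 2, 0, 4]  (obs o_1=4)
t=2: δ = [2.009e-05, 1.808e-05, 3.617e-05, 3.014e-05, 5.023e-05]  ψ = [4, 2, 3, 4, 4]  (obs o_2=0)
t=3: δ = [2.093e-06, 7.535e-07, 1.674e-06, 2.093e-06, 3.489e-06]  ψ = [4, 2, 3, 4, 4]  (obs o_3=6)
backtrack: best end state = 4; path = [4, 4, 4, 4]

path = [4, 4, 4, 4]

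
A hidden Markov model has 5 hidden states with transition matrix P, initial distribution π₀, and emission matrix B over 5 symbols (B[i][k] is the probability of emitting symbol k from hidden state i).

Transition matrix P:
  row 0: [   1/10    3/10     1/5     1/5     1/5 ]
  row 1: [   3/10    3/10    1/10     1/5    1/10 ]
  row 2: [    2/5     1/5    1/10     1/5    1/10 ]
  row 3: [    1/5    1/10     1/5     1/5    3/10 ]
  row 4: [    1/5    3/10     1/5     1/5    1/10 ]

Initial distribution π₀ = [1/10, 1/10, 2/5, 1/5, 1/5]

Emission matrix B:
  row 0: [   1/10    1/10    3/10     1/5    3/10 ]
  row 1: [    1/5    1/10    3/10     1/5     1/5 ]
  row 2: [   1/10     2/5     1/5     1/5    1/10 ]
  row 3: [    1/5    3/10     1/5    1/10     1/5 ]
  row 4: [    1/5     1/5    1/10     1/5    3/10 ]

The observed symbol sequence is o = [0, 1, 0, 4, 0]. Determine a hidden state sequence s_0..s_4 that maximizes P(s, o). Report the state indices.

t=0: δ = [1.000e-02, 2.000e-02, 4.000e-02, 4.000e-02, 4.000e-02]  (obs o_0=0)
t=1: δ = [1.600e-03, 1.200e-03, 3.200e-03, 2.400e-03, 2.400e-03]  ψ = [2, 4, 3, 2, 3]  (obs o_1=1)
t=2: δ = [1.280e-04, 1.440e-04, 4.800e-05, 1.280e-04, 1.440e-04]  ψ = [2, 4, 3, 2, 3]  (obs o_2=0)
t=3: δ = [1.296e-05, 8.640e-06, 2.880e-06, 5.760e-06, 1.152e-05]  ψ = [1, 1, 4, 1, 3]  (obs o_3=4)
t=4: δ = [2.592e-07, 7.776e-07, 2.592e-07, 5.184e-07, 5.184e-07]  ψ = [1, 0, 0, 0, 0]  (obs o_4=0)
backtrack: best end state = 1; path = [3, 4, 1, 0, 1]

path = [3, 4, 1, 0, 1]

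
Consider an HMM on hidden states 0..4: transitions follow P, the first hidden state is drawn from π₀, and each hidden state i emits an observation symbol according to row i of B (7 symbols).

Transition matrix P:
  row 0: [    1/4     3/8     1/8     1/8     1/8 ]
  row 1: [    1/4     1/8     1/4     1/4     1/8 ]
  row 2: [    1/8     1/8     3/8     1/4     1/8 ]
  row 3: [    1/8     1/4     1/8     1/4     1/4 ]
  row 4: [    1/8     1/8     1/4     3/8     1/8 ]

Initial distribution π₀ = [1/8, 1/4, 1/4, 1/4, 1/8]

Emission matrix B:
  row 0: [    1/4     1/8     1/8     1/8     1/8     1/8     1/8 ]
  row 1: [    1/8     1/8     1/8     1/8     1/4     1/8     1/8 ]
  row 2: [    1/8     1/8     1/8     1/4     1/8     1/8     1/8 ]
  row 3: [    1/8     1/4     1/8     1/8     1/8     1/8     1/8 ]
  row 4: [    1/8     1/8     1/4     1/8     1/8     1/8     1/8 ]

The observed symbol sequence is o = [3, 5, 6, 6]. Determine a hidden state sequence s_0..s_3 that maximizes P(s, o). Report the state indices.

path = [2, 2, 2, 2]

t=0: δ = [1.562e-02, 3.125e-02, 6.250e-02, 3.125e-02, 1.562e-02]  (obs o_0=3)
t=1: δ = [9.766e-04, 9.766e-04, 2.930e-03, 1.953e-03, 9.766e-04]  ψ = [1, 2, 2, 2, 2]  (obs o_1=5)
t=2: δ = [4.578e-05, 6.104e-05, 1.373e-04, 9.155e-05, 6.104e-05]  ψ = [2, 3, 2, 2, 3]  (obs o_2=6)
t=3: δ = [2.146e-06, 2.861e-06, 6.437e-06, 4.292e-06, 2.861e-06]  ψ = [2, 3, 2, 2, 3]  (obs o_3=6)
backtrack: best end state = 2; path = [2, 2, 2, 2]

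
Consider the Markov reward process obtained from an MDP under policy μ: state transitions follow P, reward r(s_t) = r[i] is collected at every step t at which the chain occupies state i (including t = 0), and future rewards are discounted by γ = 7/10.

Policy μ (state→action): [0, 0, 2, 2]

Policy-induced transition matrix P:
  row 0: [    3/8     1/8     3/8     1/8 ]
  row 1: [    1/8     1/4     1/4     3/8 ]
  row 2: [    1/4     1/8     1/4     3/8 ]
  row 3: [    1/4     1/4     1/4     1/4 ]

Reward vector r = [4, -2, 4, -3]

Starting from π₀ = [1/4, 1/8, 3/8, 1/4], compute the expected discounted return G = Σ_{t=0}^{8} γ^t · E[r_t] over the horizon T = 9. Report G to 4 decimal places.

t=0: π = [0.2500, 0.1250, 0.3750, 0.2500], E[r] = 1.5000, γ^t·E[r] = 1.500000, running G = 1.500000
t=1: π = [0.2656, 0.1719, 0.2813, 0.2813], E[r] = 1.0000, γ^t·E[r] = 0.700000, running G = 2.200000
t=2: π = [0.2617, 0.1816, 0.2832, 0.2734], E[r] = 0.9961, γ^t·E[r] = 0.488086, running G = 2.688086
t=3: π = [0.2600, 0.1819, 0.2827, 0.2754], E[r] = 0.9810, γ^t·E[r] = 0.336468, running G = 3.024554
t=4: π = [0.2598, 0.1822, 0.2825, 0.2756], E[r] = 0.9780, γ^t·E[r] = 0.234824, running G = 3.259379
t=5: π = [0.2597, 0.1822, 0.2825, 0.2756], E[r] = 0.9774, γ^t·E[r] = 0.164274, running G = 3.423653
t=6: π = [0.2597, 0.1822, 0.2825, 0.2756], E[r] = 0.9773, γ^t·E[r] = 0.114974, running G = 3.538627
t=7: π = [0.2597, 0.1822, 0.2825, 0.2756], E[r] = 0.9772, γ^t·E[r] = 0.080479, running G = 3.619107
t=8: π = [0.2597, 0.1822, 0.2825, 0.2756], E[r] = 0.9772, γ^t·E[r] = 0.056335, running G = 3.675441

G = 3.6754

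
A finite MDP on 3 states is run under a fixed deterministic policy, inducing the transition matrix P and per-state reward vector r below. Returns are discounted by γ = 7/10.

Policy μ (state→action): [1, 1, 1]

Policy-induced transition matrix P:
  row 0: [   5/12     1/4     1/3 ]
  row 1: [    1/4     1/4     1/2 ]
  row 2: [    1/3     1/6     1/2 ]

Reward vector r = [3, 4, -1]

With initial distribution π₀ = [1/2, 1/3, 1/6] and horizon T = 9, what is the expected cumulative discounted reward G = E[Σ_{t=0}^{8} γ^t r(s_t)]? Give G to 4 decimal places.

G = 5.9291

t=0: π = [0.5000, 0.3333, 0.1667], E[r] = 2.6667, γ^t·E[r] = 2.666667, running G = 2.666667
t=1: π = [0.3472, 0.2361, 0.4167], E[r] = 1.5694, γ^t·E[r] = 1.098611, running G = 3.765278
t=2: π = [0.3426, 0.2153, 0.4421], E[r] = 1.4468, γ^t·E[r] = 0.708912, running G = 4.474190
t=3: π = [0.3439, 0.2132, 0.4429], E[r] = 1.4416, γ^t·E[r] = 0.494452, running G = 4.968642
t=4: π = [0.3442, 0.2131, 0.4427], E[r] = 1.4424, γ^t·E[r] = 0.346317, running G = 5.314959
t=5: π = [0.3443, 0.2131, 0.4426], E[r] = 1.4426, γ^t·E[r] = 0.242458, running G = 5.557416
t=6: π = [0.3443, 0.2131, 0.4426], E[r] = 1.4426, γ^t·E[r] = 0.169723, running G = 5.727139
t=7: π = [0.3443, 0.2131, 0.4426], E[r] = 1.4426, γ^t·E[r] = 0.118806, running G = 5.845946
t=8: π = [0.3443, 0.2131, 0.4426], E[r] = 1.4426, γ^t·E[r] = 0.083164, running G = 5.929110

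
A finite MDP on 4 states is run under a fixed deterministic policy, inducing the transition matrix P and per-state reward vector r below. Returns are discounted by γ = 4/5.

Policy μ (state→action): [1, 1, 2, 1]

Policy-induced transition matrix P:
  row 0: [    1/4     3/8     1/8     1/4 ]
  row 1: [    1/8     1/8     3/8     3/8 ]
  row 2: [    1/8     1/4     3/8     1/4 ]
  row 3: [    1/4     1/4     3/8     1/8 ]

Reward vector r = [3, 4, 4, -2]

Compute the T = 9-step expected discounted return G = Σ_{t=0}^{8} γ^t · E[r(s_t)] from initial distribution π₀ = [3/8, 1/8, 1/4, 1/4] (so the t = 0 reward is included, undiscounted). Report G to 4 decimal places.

G = 9.8976

t=0: π = [0.3750, 0.1250, 0.2500, 0.2500], E[r] = 2.1250, γ^t·E[r] = 2.125000, running G = 2.125000
t=1: π = [0.2031, 0.2813, 0.2813, 0.2344], E[r] = 2.3906, γ^t·E[r] = 1.912500, running G = 4.037500
t=2: π = [0.1797, 0.2402, 0.3242, 0.2559], E[r] = 2.2852, γ^t·E[r] = 1.462500, running G = 5.500000
t=3: π = [0.1794, 0.2424, 0.3301, 0.2480], E[r] = 2.3323, γ^t·E[r] = 1.194125, running G = 6.694125
t=4: π = [0.1784, 0.2421, 0.3301, 0.2493], E[r] = 2.3258, γ^t·E[r] = 0.952638, running G = 7.646763
t=5: π = [0.1785, 0.2420, 0.3304, 0.2491], E[r] = 2.3269, γ^t·E[r] = 0.762483, running G = 8.409245
t=6: π = [0.1784, 0.2421, 0.3304, 0.2491], E[r] = 2.3269, γ^t·E[r] = 0.609970, running G = 9.019215
t=7: π = [0.1784, 0.2420, 0.3304, 0.2491], E[r] = 2.3269, γ^t·E[r] = 0.487976, running G = 9.507192
t=8: π = [0.1784, 0.2420, 0.3304, 0.2491], E[r] = 2.3269, γ^t·E[r] = 0.390382, running G = 9.897573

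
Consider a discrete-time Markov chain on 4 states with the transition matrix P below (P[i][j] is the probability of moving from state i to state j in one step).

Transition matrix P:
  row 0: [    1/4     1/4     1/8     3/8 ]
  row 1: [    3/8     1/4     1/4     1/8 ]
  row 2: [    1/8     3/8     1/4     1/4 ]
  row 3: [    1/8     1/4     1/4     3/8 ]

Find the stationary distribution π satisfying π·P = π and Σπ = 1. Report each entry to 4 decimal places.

Balance equations π_j = Σ_i π_i·P[i][j]:
  π_0 = 1/4·π_0 + 3/8·π_1 + 1/8·π_2 + 1/8·π_3
  π_1 = 1/4·π_0 + 1/4·π_1 + 3/8·π_2 + 1/4·π_3
  π_2 = 1/8·π_0 + 1/4·π_1 + 1/4·π_2 + 1/4·π_3
  normalize: π_0 + π_1 + π_2 + π_3 = 1
Solving the linear system gives exactly π = [2/9, 5/18, 2/9, 5/18].

π = [0.2222, 0.2778, 0.2222, 0.2778]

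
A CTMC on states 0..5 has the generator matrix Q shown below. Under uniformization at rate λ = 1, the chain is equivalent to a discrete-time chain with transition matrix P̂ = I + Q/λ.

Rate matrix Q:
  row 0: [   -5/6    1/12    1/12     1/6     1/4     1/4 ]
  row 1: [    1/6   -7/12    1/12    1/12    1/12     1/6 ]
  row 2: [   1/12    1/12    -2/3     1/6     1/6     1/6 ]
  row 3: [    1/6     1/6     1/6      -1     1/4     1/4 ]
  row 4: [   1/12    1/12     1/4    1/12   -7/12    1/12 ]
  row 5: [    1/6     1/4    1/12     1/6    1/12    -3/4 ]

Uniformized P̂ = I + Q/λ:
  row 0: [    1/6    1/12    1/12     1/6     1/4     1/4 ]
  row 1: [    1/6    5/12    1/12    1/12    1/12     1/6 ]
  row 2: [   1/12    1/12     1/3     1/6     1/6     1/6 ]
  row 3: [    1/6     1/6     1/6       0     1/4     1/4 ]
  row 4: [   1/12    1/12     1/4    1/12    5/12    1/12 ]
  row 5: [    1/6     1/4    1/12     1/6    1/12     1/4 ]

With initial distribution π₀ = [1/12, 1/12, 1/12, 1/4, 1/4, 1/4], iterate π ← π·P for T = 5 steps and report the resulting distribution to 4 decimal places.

t=0: π = [0.0833, 0.0833, 0.0833, 0.2500, 0.2500, 0.2500]
t=1: π = [0.1389, 0.1736, 0.1667, 0.0972, 0.2292, 0.1944]
t=2: π = [0.1337, 0.1817, 0.1713, 0.1169, 0.2130, 0.1834]
t=3: π = [0.1346, 0.1842, 0.1714, 0.1143, 0.2104, 0.1851]
t=4: π = [0.1349, 0.1851, 0.1708, 0.1147, 0.2092, 0.1853]
t=5: π = [0.1350, 0.1855, 0.1705, 0.1147, 0.2089, 0.1855]

π = [0.1350, 0.1855, 0.1705, 0.1147, 0.2089, 0.1855]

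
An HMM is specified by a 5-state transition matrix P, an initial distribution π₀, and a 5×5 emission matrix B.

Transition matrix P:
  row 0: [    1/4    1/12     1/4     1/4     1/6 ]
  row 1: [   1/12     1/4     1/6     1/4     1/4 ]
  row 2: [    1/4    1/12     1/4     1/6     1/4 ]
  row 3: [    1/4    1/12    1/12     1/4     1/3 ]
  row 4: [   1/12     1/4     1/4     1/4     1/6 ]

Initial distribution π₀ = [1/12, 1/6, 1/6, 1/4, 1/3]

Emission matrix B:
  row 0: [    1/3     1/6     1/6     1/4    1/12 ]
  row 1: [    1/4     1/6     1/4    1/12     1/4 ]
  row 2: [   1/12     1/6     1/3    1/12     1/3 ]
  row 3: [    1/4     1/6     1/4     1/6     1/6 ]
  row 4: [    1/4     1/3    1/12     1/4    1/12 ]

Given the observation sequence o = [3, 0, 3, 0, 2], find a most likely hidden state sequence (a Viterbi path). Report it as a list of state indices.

t=0: δ = [2.083e-02, 1.389e-02, 1.389e-02, 4.167e-02, 8.333e-02]  (obs o_0=3)
t=1: δ = [3.472e-03, 5.208e-03, 1.736e-03, 5.208e-03, 3.472e-03]  ψ = [3, 4, 4, 4, 3]  (obs o_1=0)
t=2: δ = [3.255e-04, 1.085e-04, 7.234e-05, 2.170e-04, 4.340e-04]  ψ = [3, 1, 0, 1, 3]  (obs o_2=3)
t=3: δ = [2.713e-05, 2.713e-05, 9.042e-06, 2.713e-05, 1.808e-05]  ψ = [0, 4, 4, 4, 3]  (obs o_3=0)
t=4: δ = [1.130e-06, 1.695e-06, 2.261e-06, 1.695e-06, 7.535e-07]  ψ = [0, 1, 0, 0, 3]  (obs o_4=2)
backtrack: best end state = 2; path = [4, 3, 0, 0, 2]

path = [4, 3, 0, 0, 2]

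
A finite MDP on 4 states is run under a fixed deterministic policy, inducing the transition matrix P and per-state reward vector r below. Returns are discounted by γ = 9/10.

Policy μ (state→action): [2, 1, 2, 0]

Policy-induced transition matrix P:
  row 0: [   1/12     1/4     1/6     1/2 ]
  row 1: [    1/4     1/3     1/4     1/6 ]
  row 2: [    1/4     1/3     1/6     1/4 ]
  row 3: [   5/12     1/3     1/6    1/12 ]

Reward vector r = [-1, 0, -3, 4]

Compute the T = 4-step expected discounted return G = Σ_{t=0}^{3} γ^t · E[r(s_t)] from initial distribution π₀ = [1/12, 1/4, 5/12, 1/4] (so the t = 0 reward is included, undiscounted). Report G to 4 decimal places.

G = -0.0727

t=0: π = [0.0833, 0.2500, 0.4167, 0.2500], E[r] = -0.3333, γ^t·E[r] = -0.333333, running G = -0.333333
t=1: π = [0.2778, 0.3264, 0.1875, 0.2083], E[r] = -0.0069, γ^t·E[r] = -0.006250, running G = -0.339583
t=2: π = [0.2384, 0.3102, 0.1939, 0.2575], E[r] = 0.2101, γ^t·E[r] = 0.170156, running G = -0.169427
t=3: π = [0.2532, 0.3135, 0.1925, 0.2408], E[r] = 0.1326, γ^t·E[r] = 0.096680, running G = -0.072747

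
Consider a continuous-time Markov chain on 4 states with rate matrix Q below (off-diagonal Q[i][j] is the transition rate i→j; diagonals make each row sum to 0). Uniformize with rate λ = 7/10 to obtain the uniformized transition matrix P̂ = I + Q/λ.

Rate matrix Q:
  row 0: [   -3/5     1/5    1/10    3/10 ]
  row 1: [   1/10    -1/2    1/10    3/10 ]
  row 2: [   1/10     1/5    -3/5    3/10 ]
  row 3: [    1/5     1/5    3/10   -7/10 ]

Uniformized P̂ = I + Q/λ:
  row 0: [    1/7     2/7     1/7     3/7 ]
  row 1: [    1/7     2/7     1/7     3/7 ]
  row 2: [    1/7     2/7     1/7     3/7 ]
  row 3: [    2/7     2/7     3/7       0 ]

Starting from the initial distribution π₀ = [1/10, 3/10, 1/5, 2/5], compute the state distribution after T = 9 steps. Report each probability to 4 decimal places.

t=0: π = [0.1000, 0.3000, 0.2000, 0.4000]
t=1: π = [0.2000, 0.2857, 0.2571, 0.2571]
t=2: π = [0.1796, 0.2857, 0.2163, 0.3184]
t=3: π = [0.1883, 0.2857, 0.2338, 0.2921]
t=4: π = [0.1846, 0.2857, 0.2263, 0.3034]
t=5: π = [0.1862, 0.2857, 0.2295, 0.2986]
t=6: π = [0.1855, 0.2857, 0.2282, 0.3006]
t=7: π = [0.1858, 0.2857, 0.2287, 0.2997]
t=8: π = [0.1857, 0.2857, 0.2285, 0.3001]
t=9: π = [0.1857, 0.2857, 0.2286, 0.3000]

π = [0.1857, 0.2857, 0.2286, 0.3000]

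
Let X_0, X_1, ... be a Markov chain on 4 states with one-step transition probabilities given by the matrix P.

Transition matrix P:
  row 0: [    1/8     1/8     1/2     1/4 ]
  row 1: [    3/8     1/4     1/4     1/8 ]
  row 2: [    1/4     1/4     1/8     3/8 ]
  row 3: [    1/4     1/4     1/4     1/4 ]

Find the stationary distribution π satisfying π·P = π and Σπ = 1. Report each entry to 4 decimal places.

π = [0.2466, 0.2192, 0.2770, 0.2572]

Balance equations π_j = Σ_i π_i·P[i][j]:
  π_0 = 1/8·π_0 + 3/8·π_1 + 1/4·π_2 + 1/4·π_3
  π_1 = 1/8·π_0 + 1/4·π_1 + 1/4·π_2 + 1/4·π_3
  π_2 = 1/2·π_0 + 1/4·π_1 + 1/8·π_2 + 1/4·π_3
  normalize: π_0 + π_1 + π_2 + π_3 = 1
Solving the linear system gives exactly π = [18/73, 16/73, 182/657, 169/657].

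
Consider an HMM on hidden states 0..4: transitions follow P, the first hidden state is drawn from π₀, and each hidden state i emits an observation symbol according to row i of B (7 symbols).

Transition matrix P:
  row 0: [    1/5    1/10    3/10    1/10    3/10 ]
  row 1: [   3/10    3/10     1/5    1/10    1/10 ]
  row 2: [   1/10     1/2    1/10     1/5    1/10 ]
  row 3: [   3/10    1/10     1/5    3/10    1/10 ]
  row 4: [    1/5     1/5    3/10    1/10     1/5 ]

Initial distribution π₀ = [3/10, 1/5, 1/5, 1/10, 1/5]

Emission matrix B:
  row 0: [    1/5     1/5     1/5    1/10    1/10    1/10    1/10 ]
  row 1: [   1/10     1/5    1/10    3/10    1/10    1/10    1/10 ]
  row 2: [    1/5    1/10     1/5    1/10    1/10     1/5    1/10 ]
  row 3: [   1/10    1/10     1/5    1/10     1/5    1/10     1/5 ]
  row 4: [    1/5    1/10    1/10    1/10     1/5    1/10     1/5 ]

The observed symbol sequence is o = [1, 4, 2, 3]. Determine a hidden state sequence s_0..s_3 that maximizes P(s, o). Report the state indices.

t=0: δ = [6.000e-02, 4.000e-02, 2.000e-02, 1.000e-02, 2.000e-02]  (obs o_0=1)
t=1: δ = [1.200e-03, 1.200e-03, 1.800e-03, 1.200e-03, 3.600e-03]  ψ = [0, 1, 0, 0, 0]  (obs o_1=4)
t=2: δ = [1.440e-04, 9.000e-05, 2.160e-04, 7.200e-05, 7.200e-05]  ψ = [4, 2, 4, 2, 4]  (obs o_2=2)
t=3: δ = [2.880e-06, 3.240e-05, 4.320e-06, 4.320e-06, 4.320e-06]  ψ = [0, 2, 0, 2, 0]  (obs o_3=3)
backtrack: best end state = 1; path = [0, 4, 2, 1]

path = [0, 4, 2, 1]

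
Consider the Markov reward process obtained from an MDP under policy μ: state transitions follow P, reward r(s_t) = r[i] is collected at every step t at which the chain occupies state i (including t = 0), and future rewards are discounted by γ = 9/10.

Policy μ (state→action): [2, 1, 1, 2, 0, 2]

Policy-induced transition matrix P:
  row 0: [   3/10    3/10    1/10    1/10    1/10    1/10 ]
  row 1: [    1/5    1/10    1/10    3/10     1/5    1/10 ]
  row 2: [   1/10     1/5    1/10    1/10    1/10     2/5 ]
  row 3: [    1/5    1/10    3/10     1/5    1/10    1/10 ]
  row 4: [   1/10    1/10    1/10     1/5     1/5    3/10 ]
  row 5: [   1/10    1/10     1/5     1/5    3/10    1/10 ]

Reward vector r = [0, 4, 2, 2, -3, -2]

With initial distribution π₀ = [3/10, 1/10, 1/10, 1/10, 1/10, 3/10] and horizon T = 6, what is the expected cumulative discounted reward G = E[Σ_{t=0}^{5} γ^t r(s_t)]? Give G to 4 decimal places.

G = 1.4761

t=0: π = [0.3000, 0.1000, 0.1000, 0.1000, 0.1000, 0.3000], E[r] = -0.1000, γ^t·E[r] = -0.100000, running G = -0.100000
t=1: π = [0.1800, 0.1700, 0.1500, 0.1700, 0.1800, 0.1500], E[r] = 0.4800, γ^t·E[r] = 0.432000, running G = 0.332000
t=2: π = [0.1700, 0.1510, 0.1490, 0.1840, 0.1650, 0.1810], E[r] = 0.4130, γ^t·E[r] = 0.334530, running G = 0.666530
t=3: π = [0.1675, 0.1489, 0.1549, 0.1832, 0.1678, 0.1777], E[r] = 0.4130, γ^t·E[r] = 0.301077, running G = 0.967607
t=4: π = [0.1667, 0.1490, 0.1544, 0.1827, 0.1672, 0.1800], E[r] = 0.4084, γ^t·E[r] = 0.267945, running G = 1.235552
t=5: π = [0.1665, 0.1488, 0.1545, 0.1828, 0.1676, 0.1798], E[r] = 0.4074, γ^t·E[r] = 0.240544, running G = 1.476096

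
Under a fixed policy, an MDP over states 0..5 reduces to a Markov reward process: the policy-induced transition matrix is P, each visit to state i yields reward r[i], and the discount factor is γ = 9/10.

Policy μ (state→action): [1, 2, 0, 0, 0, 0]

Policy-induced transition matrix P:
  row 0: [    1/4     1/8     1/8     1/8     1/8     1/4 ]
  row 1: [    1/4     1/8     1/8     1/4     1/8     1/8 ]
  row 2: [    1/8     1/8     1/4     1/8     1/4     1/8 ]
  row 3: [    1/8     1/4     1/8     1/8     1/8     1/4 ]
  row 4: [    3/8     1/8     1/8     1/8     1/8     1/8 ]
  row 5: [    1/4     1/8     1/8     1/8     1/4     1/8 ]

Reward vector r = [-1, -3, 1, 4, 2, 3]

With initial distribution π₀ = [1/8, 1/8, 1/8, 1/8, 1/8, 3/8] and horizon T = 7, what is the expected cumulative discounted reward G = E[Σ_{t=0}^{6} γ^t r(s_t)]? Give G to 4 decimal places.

t=0: π = [0.1250, 0.1250, 0.1250, 0.1250, 0.1250, 0.3750], E[r] = 1.5000, γ^t·E[r] = 1.500000, running G = 1.500000
t=1: π = [0.2344, 0.1406, 0.1406, 0.1406, 0.1875, 0.1563], E[r] = 0.8906, γ^t·E[r] = 0.801563, running G = 2.301563
t=2: π = [0.2383, 0.1426, 0.1426, 0.1426, 0.1621, 0.1719], E[r] = 0.8867, γ^t·E[r] = 0.718242, running G = 3.019805
t=3: π = [0.2346, 0.1428, 0.1428, 0.1428, 0.1643, 0.1726], E[r] = 0.8975, γ^t·E[r] = 0.654249, running G = 3.674054
t=4: π = [0.2348, 0.1429, 0.1429, 0.1429, 0.1644, 0.1722], E[r] = 0.8963, γ^t·E[r] = 0.588043, running G = 4.262097
t=5: π = [0.2348, 0.1429, 0.1429, 0.1429, 0.1644, 0.1722], E[r] = 0.8963, γ^t·E[r] = 0.529234, running G = 4.791331
t=6: π = [0.2348, 0.1429, 0.1429, 0.1429, 0.1644, 0.1722], E[r] = 0.8963, γ^t·E[r] = 0.476322, running G = 5.267653

G = 5.2677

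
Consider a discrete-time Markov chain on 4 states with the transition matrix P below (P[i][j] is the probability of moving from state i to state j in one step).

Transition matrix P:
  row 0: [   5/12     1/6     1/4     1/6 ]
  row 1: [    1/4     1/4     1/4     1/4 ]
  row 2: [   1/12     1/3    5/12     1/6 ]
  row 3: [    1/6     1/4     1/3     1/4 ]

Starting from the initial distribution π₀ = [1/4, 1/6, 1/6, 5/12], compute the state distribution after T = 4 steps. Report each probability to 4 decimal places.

π = [0.2155, 0.2587, 0.3205, 0.2053]

t=0: π = [0.2500, 0.1667, 0.1667, 0.4167]
t=1: π = [0.2292, 0.2431, 0.3125, 0.2153]
t=2: π = [0.2182, 0.2569, 0.3200, 0.2049]
t=3: π = [0.2160, 0.2585, 0.3204, 0.2052]
t=4: π = [0.2155, 0.2587, 0.3205, 0.2053]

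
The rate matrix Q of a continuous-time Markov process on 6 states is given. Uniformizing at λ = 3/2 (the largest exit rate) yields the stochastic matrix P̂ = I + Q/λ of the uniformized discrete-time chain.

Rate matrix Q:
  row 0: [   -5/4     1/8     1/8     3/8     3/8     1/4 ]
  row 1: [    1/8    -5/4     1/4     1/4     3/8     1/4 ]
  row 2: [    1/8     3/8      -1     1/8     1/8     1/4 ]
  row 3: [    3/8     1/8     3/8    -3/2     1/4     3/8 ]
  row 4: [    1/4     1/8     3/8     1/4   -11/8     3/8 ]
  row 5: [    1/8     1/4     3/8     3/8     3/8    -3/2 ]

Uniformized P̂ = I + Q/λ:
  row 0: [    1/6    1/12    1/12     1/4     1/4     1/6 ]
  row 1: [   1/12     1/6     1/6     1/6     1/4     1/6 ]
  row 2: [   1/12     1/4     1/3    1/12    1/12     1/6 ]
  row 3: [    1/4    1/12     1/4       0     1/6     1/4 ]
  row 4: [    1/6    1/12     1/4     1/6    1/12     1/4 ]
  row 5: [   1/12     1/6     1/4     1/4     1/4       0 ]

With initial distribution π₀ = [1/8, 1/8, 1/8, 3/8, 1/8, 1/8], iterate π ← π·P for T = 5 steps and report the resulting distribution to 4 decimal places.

π = [0.1333, 0.1486, 0.2350, 0.1472, 0.1701, 0.1657]

t=0: π = [0.1250, 0.1250, 0.1250, 0.3750, 0.1250, 0.1250]
t=1: π = [0.1667, 0.1250, 0.2292, 0.1146, 0.1771, 0.1875]
t=2: π = [0.1311, 0.1476, 0.2309, 0.1580, 0.1727, 0.1597]
t=3: π = [0.1350, 0.1474, 0.2351, 0.1453, 0.1696, 0.1676]
t=4: π = [0.1329, 0.1488, 0.2348, 0.1481, 0.1704, 0.1650]
t=5: π = [0.1333, 0.1486, 0.2350, 0.1472, 0.1701, 0.1657]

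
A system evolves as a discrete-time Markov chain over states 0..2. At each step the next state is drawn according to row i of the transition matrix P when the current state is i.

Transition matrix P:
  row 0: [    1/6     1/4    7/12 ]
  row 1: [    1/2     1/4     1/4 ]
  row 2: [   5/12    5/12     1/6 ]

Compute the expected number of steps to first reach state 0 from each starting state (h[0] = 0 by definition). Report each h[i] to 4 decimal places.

First-step conditioning: h[0] = 0; for i ≠ 0, h[i] = 1 + Σ_k P[i][k]·h[k].
  h[1] = 1 + 1/4·h[1] + 1/4·h[2]
  h[2] = 1 + 5/12·h[1] + 1/6·h[2]
Solving the 2×2 linear system over states ≠ 0 gives exactly h = [0, 52/25, 56/25] (h[0] = 0 is the target).

h = [0.0000, 2.0800, 2.2400]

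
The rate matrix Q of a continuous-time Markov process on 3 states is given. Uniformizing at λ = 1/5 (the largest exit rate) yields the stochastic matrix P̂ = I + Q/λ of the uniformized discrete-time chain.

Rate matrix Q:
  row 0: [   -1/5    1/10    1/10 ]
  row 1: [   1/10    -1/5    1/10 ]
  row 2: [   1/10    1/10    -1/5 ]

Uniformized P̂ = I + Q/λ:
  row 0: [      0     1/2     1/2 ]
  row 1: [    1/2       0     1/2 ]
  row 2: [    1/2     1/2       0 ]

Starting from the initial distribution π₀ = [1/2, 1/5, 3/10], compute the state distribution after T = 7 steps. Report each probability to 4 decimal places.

π = [0.3320, 0.3344, 0.3336]

t=0: π = [0.5000, 0.2000, 0.3000]
t=1: π = [0.2500, 0.4000, 0.3500]
t=2: π = [0.3750, 0.3000, 0.3250]
t=3: π = [0.3125, 0.3500, 0.3375]
t=4: π = [0.3438, 0.3250, 0.3313]
t=5: π = [0.3281, 0.3375, 0.3344]
t=6: π = [0.3359, 0.3313, 0.3328]
t=7: π = [0.3320, 0.3344, 0.3336]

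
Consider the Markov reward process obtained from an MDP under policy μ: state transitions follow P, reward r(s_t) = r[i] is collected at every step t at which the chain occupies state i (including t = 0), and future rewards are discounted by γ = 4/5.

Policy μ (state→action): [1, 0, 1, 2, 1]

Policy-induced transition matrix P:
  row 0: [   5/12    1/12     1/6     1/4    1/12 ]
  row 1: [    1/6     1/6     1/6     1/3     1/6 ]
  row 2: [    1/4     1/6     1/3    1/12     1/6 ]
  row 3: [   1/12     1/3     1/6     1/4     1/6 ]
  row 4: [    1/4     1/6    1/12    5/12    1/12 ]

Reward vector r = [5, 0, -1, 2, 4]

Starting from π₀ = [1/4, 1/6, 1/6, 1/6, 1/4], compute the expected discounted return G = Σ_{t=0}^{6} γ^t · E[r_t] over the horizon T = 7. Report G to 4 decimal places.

G = 8.4725

t=0: π = [0.2500, 0.1667, 0.1667, 0.1667, 0.2500], E[r] = 2.4167, γ^t·E[r] = 2.416667, running G = 2.416667
t=1: π = [0.2500, 0.1736, 0.1736, 0.2778, 0.1250], E[r] = 2.1319, γ^t·E[r] = 1.705556, running G = 4.122222
t=2: π = [0.2309, 0.1921, 0.1852, 0.2564, 0.1354], E[r] = 2.0237, γ^t·E[r] = 1.295185, running G = 5.417407
t=3: π = [0.2297, 0.1902, 0.1862, 0.2577, 0.1361], E[r] = 2.0225, γ^t·E[r] = 1.035506, running G = 6.452914
t=4: π = [0.2295, 0.1905, 0.1864, 0.2575, 0.1362], E[r] = 2.0208, γ^t·E[r] = 0.827717, running G = 7.280630
t=5: π = [0.2295, 0.1905, 0.1864, 0.2575, 0.1362], E[r] = 2.0207, γ^t·E[r] = 0.662148, running G = 7.942778
t=6: π = [0.2295, 0.1905, 0.1864, 0.2575, 0.1362], E[r] = 2.0207, γ^t·E[r] = 0.529710, running G = 8.472489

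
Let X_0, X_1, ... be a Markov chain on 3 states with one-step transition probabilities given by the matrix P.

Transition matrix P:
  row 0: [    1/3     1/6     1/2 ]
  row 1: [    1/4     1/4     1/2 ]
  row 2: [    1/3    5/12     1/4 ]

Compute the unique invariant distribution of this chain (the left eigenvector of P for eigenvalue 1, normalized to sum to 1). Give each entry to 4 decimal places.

π = [0.3091, 0.2909, 0.4000]

Balance equations π_j = Σ_i π_i·P[i][j]:
  π_0 = 1/3·π_0 + 1/4·π_1 + 1/3·π_2
  π_1 = 1/6·π_0 + 1/4·π_1 + 5/12·π_2
  normalize: π_0 + π_1 + π_2 = 1
Solving the linear system gives exactly π = [17/55, 16/55, 2/5].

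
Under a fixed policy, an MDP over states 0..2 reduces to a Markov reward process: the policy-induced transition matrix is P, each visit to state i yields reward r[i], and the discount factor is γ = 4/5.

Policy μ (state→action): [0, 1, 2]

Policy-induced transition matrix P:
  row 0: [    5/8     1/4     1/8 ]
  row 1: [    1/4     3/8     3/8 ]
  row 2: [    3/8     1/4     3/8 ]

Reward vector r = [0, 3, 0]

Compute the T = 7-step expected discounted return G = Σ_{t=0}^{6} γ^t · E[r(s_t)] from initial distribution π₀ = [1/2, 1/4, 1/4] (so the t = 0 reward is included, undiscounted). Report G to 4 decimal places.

t=0: π = [0.5000, 0.2500, 0.2500], E[r] = 0.7500, γ^t·E[r] = 0.750000, running G = 0.750000
t=1: π = [0.4688, 0.2813, 0.2500], E[r] = 0.8438, γ^t·E[r] = 0.675000, running G = 1.425000
t=2: π = [0.4570, 0.2852, 0.2578], E[r] = 0.8555, γ^t·E[r] = 0.547500, running G = 1.972500
t=3: π = [0.4536, 0.2856, 0.2607], E[r] = 0.8569, γ^t·E[r] = 0.438750, running G = 2.411250
t=4: π = [0.4527, 0.2857, 0.2616], E[r] = 0.8571, γ^t·E[r] = 0.351075, running G = 2.762325
t=5: π = [0.4525, 0.2857, 0.2618], E[r] = 0.8571, γ^t·E[r] = 0.280868, running G = 3.043193
t=6: π = [0.4524, 0.2857, 0.2619], E[r] = 0.8571, γ^t·E[r] = 0.224695, running G = 3.267887

G = 3.2679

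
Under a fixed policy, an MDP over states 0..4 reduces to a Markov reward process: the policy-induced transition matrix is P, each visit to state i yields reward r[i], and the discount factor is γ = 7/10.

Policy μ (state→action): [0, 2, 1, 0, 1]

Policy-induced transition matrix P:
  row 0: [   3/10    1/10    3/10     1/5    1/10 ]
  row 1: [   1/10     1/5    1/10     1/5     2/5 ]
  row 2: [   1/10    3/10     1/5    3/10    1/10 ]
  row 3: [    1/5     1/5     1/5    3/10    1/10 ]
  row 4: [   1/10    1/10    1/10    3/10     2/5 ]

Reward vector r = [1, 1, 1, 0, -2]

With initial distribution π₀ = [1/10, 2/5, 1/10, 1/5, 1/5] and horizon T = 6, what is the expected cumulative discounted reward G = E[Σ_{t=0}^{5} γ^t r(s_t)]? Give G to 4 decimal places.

G = 0.1972

t=0: π = [0.1000, 0.4000, 0.1000, 0.2000, 0.2000], E[r] = 0.2000, γ^t·E[r] = 0.200000, running G = 0.200000
t=1: π = [0.1400, 0.1800, 0.1500, 0.2500, 0.2800], E[r] = -0.0900, γ^t·E[r] = -0.063000, running G = 0.137000
t=2: π = [0.1530, 0.1730, 0.1680, 0.2680, 0.2380], E[r] = 0.0180, γ^t·E[r] = 0.008820, running G = 0.145820
t=3: π = [0.1574, 0.1777, 0.1742, 0.2674, 0.2233], E[r] = 0.0627, γ^t·E[r] = 0.021506, running G = 0.167326
t=4: π = [0.1582, 0.1794, 0.1756, 0.2665, 0.2203], E[r] = 0.0726, γ^t·E[r] = 0.017434, running G = 0.184760
t=5: π = [0.1583, 0.1797, 0.1759, 0.2662, 0.2199], E[r] = 0.0741, γ^t·E[r] = 0.012449, running G = 0.197209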